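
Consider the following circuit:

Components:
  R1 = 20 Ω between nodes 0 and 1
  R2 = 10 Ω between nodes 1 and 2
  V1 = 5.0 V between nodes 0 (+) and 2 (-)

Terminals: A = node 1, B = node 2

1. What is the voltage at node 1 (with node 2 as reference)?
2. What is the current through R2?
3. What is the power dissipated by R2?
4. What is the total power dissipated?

Nodal analysis, taking node 2 as the 0 V reference.
Source V1 fixes V_0 = 5 V.
KCL at each unknown node (sum of currents leaving = 0; resistances in Ω):
  Node 1: (V_1 - 5)/20 + (V_1 - 0)/10 = 0
Collecting terms: 0.15 × V_1 = 0.25  =>  V_1 = 1.667 V
Part 1:
  Read off the nodal solution: V_1 = 1.667 V
Part 2:
  I_R2 = (V_1 - V_2)/R2 = (1.667 - 0)/10 = 0.1667 A
  Magnitude: I_R2 = 0.1667 A
Part 3:
  I_R2 = (V_1 - V_2)/R2 = (1.667 - 0)/10 = 0.1667 A
  P_R2 = I_R2² × R2 = (0.1667)² × 10 = 0.2778 W
Part 4:
  Power in each resistor, P = (ΔV)²/R:
    P_R1 = (5 - 1.667)²/20 = 0.5556 W
    P_R2 = (1.667 - 0)²/10 = 0.2778 W
  P_total = P_R1 + P_R2 = 0.8333 W

Final answers:
1. V_1 = 1.667 V
2. I_R2 = 0.1667 A
3. P_R2 = 0.2778 W
4. P_total = 0.8333 W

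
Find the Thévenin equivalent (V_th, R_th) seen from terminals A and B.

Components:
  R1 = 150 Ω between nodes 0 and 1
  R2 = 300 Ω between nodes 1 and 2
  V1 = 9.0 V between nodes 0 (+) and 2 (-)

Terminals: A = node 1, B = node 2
Step 1 — V_th is the open-circuit voltage V_A - V_B (nothing connected across the terminals).
Nodal analysis, taking node 2 as the 0 V reference.
Source V1 fixes V_0 = 9 V.
KCL at each unknown node (sum of currents leaving = 0; resistances in Ω):
  Node 1: (V_1 - 9)/150 + (V_1 - 0)/300 = 0
Collecting terms: 0.01 × V_1 = 0.06  =>  V_1 = 6 V
V_th = V_1 - V_2 = 6 - 0 = 6 V
Step 2 — R_th: zero the source — replace V1 by a short circuit (node 2 merges into node 0) — and find the resistance seen between A (node 1) and B (node 0).
Reduce the network between node 1 (A) and node 0 (B) by series/parallel combination:
  Rp1 = R1 ‖ R2 (parallel, both between nodes 0 and 1) = 1/(1/150 + 1/300) = 100 Ω
R_th = 100 Ω

Final answer: V_th = 6 V, R_th = 100 Ω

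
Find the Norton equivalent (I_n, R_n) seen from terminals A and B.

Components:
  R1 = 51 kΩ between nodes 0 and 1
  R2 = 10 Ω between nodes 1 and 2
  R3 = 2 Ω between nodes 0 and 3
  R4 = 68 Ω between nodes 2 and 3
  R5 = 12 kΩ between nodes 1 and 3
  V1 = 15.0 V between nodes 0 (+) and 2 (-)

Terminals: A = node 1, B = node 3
Find the Thévenin equivalent first; then I_n = V_th/R_th and R_n = R_th.
Step 1 — V_th is the open-circuit voltage V_A - V_B (nothing connected across the terminals).
Nodal analysis, taking node 2 as the 0 V reference.
Source V1 fixes V_0 = 15 V.
KCL at each unknown node (sum of currents leaving = 0; resistances in Ω):
  Node 1: (V_1 - 15)/51000 + (V_1 - 0)/10 + (V_1 - V_3)/12000 = 0
  Node 3: (V_3 - 15)/2 + (V_3 - 0)/68 + (V_3 - V_1)/12000 = 0
Collecting terms (coefficients in siemens):
  0.1001·V_1 - 0.00008333·V_3 = 0.0002941
  0.5148·V_3 - 0.00008333·V_1 = 7.5
Determinant D = (0.1001)(0.5148) - (-0.00008333)(-0.00008333) = 0.05153
V_1 = [(0.0002941)(0.5148) - (-0.00008333)(7.5)]/D = 0.01507 V
V_3 = [(0.1001)(7.5) - (0.0002941)(-0.00008333)]/D = 14.57 V
V_th = V_1 - V_3 = 0.01507 - 14.57 = -14.55 V
Step 2 — R_th: zero the source — replace V1 by a short circuit (node 2 merges into node 0) — and find the resistance seen between A (node 1) and B (node 3).
Reduce the network between node 1 (A) and node 3 (B) by series/parallel combination:
  Rp1 = R1 ‖ R2 (parallel, both between nodes 0 and 1) = 1/(1/51000 + 1/10) = 9.998 Ω
  Rp2 = R3 ‖ R4 (parallel, both between nodes 0 and 3) = 1/(1/2 + 1/68) = 1.943 Ω
  Rs1 = Rp1 + Rp2 (series, joined only at node 0) = 9.998 + 1.943 = 11.94 Ω
  Rp3 = R5 ‖ Rs1 (parallel, both between nodes 1 and 3) = 1/(1/12000 + 1/11.94) = 11.93 Ω
R_th = 11.93 Ω
I_n = V_th/R_th = -14.55/11.93 = -1.22 A, and R_n = R_th = 11.93 Ω

Final answer: I_n = -1.22 A, R_n = 11.93 Ω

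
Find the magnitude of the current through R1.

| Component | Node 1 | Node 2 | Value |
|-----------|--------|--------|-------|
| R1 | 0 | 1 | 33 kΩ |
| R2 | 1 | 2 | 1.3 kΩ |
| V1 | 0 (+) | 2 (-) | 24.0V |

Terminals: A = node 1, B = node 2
Nodal analysis, taking node 2 as the 0 V reference.
Source V1 fixes V_0 = 24 V.
KCL at each unknown node (sum of currents leaving = 0; resistances in Ω):
  Node 1: (V_1 - 24)/33000 + (V_1 - 0)/1300 = 0
Collecting terms: 0.0007995 × V_1 = 0.0007273  =>  V_1 = 0.9096 V
I_R1 = (V_0 - V_1)/R1 = (24 - 0.9096)/33000 = 0.0006997 A
|I_R1| = 0.0006997 A

Final answer: |I_R1| = 0.0006997 A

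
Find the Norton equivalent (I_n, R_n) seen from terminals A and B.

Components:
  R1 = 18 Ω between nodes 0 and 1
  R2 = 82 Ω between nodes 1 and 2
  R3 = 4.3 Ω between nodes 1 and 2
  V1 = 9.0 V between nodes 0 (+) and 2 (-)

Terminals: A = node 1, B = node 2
Find the Thévenin equivalent first; then I_n = V_th/R_th and R_n = R_th.
Step 1 — V_th is the open-circuit voltage V_A - V_B (nothing connected across the terminals).
Nodal analysis, taking node 2 as the 0 V reference.
Source V1 fixes V_0 = 9 V.
KCL at each unknown node (sum of currents leaving = 0; resistances in Ω):
  Node 1: (V_1 - 9)/18 + (V_1 - 0)/82 + (V_1 - 0)/4.3 = 0
Collecting terms: 0.3003 × V_1 = 0.5  =>  V_1 = 1.665 V
V_th = V_1 - V_2 = 1.665 - 0 = 1.665 V
Step 2 — R_th: zero the source — replace V1 by a short circuit (node 2 merges into node 0) — and find the resistance seen between A (node 1) and B (node 0).
Reduce the network between node 1 (A) and node 0 (B) by series/parallel combination:
  Rp1 = R1 ‖ R2 ‖ R3 (parallel, all between nodes 0 and 1) = 1/(1/18 + 1/82 + 1/4.3) = 3.33 Ω
R_th = 3.33 Ω
I_n = V_th/R_th = 1.665/3.33 = 0.5 A, and R_n = R_th = 3.33 Ω

Final answer: I_n = 0.5 A, R_n = 3.33 Ω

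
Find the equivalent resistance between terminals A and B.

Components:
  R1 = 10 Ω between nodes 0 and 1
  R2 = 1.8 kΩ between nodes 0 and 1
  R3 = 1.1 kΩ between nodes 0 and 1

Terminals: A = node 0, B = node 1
Reduce the network between node 0 (A) and node 1 (B) by series/parallel combination:
  Rp1 = R1 ‖ R2 ‖ R3 (parallel, all between nodes 0 and 1) = 1/(1/10 + 1/1800 + 1/1100) = 9.856 Ω
R_eq = 9.856 Ω

Final answer: 9.856 Ω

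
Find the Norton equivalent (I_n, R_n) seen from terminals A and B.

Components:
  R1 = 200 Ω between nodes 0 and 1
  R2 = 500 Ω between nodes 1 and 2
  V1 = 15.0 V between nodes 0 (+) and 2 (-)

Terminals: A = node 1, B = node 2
Find the Thévenin equivalent first; then I_n = V_th/R_th and R_n = R_th.
Step 1 — V_th is the open-circuit voltage V_A - V_B (nothing connected across the terminals).
Nodal analysis, taking node 2 as the 0 V reference.
Source V1 fixes V_0 = 15 V.
KCL at each unknown node (sum of currents leaving = 0; resistances in Ω):
  Node 1: (V_1 - 15)/200 + (V_1 - 0)/500 = 0
Collecting terms: 0.007 × V_1 = 0.075  =>  V_1 = 10.71 V
V_th = V_1 - V_2 = 10.71 - 0 = 10.71 V
Step 2 — R_th: zero the source — replace V1 by a short circuit (node 2 merges into node 0) — and find the resistance seen between A (node 1) and B (node 0).
Reduce the network between node 1 (A) and node 0 (B) by series/parallel combination:
  Rp1 = R1 ‖ R2 (parallel, both between nodes 0 and 1) = 1/(1/200 + 1/500) = 142.9 Ω
R_th = 142.9 Ω
I_n = V_th/R_th = 10.71/142.9 = 0.075 A, and R_n = R_th = 142.9 Ω

Final answer: I_n = 0.075 A, R_n = 142.9 Ω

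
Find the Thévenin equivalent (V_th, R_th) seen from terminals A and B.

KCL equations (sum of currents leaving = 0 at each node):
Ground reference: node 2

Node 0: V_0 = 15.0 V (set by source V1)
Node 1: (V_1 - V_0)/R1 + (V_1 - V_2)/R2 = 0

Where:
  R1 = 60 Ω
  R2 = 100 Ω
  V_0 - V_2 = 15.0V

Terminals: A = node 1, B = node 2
Step 1 — V_th is the open-circuit voltage V_A - V_B (nothing connected across the terminals).
Nodal analysis, taking node 2 as the 0 V reference.
Source V1 fixes V_0 = 15 V.
KCL at each unknown node (sum of currents leaving = 0; resistances in Ω):
  Node 1: (V_1 - 15)/60 + (V_1 - 0)/100 = 0
Collecting terms: 0.02667 × V_1 = 0.25  =>  V_1 = 9.375 V
V_th = V_1 - V_2 = 9.375 - 0 = 9.375 V
Step 2 — R_th: zero the source — replace V1 by a short circuit (node 2 merges into node 0) — and find the resistance seen between A (node 1) and B (node 0).
Reduce the network between node 1 (A) and node 0 (B) by series/parallel combination:
  Rp1 = R1 ‖ R2 (parallel, both between nodes 0 and 1) = 1/(1/60 + 1/100) = 37.5 Ω
R_th = 37.5 Ω

Final answer: V_th = 9.375 V, R_th = 37.5 Ω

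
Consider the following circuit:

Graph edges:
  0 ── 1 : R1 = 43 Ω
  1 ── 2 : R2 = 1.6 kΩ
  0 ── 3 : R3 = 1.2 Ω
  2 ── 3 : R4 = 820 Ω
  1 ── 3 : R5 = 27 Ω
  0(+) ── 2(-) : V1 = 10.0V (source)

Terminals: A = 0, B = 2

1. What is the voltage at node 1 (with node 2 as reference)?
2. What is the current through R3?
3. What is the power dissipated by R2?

Nodal analysis, taking node 2 as the 0 V reference.
Source V1 fixes V_0 = 10 V.
KCL at each unknown node (sum of currents leaving = 0; resistances in Ω):
  Node 1: (V_1 - 10)/43 + (V_1 - 0)/1600 + (V_1 - V_3)/27 = 0
  Node 3: (V_3 - 10)/1.2 + (V_3 - 0)/820 + (V_3 - V_1)/27 = 0
Collecting terms (coefficients in siemens):
  0.06092·V_1 - 0.03704·V_3 = 0.2326
  0.8716·V_3 - 0.03704·V_1 = 8.333
Determinant D = (0.06092)(0.8716) - (-0.03704)(-0.03704) = 0.05172
V_1 = [(0.2326)(0.8716) - (-0.03704)(8.333)]/D = 9.886 V
V_3 = [(0.06092)(8.333) - (0.2326)(-0.03704)]/D = 9.981 V
Part 1:
  Read off the nodal solution: V_1 = 9.886 V
Part 2:
  I_R3 = (V_0 - V_3)/R3 = (10 - 9.981)/1.2 = 0.0157 A
  Magnitude: I_R3 = 0.0157 A
Part 3:
  I_R2 = (V_1 - V_2)/R2 = (9.886 - 0)/1600 = 0.006179 A
  P_R2 = I_R2² × R2 = (0.006179)² × 1600 = 0.06108 W

Final answers:
1. V_1 = 9.886 V
2. I_R3 = 0.0157 A
3. P_R2 = 0.06108 W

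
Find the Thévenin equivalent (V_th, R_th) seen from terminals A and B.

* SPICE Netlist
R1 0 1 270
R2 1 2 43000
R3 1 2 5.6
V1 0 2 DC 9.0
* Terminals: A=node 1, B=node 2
Step 1 — V_th is the open-circuit voltage V_A - V_B (nothing connected across the terminals).
Nodal analysis, taking node 2 as the 0 V reference.
Source V1 fixes V_0 = 9 V.
KCL at each unknown node (sum of currents leaving = 0; resistances in Ω):
  Node 1: (V_1 - 9)/270 + (V_1 - 0)/43000 + (V_1 - 0)/5.6 = 0
Collecting terms: 0.1823 × V_1 = 0.03333  =>  V_1 = 0.1829 V
V_th = V_1 - V_2 = 0.1829 - 0 = 0.1829 V
Step 2 — R_th: zero the source — replace V1 by a short circuit (node 2 merges into node 0) — and find the resistance seen between A (node 1) and B (node 0).
Reduce the network between node 1 (A) and node 0 (B) by series/parallel combination:
  Rp1 = R1 ‖ R2 ‖ R3 (parallel, all between nodes 0 and 1) = 1/(1/270 + 1/43000 + 1/5.6) = 5.486 Ω
R_th = 5.486 Ω

Final answer: V_th = 0.1829 V, R_th = 5.486 Ω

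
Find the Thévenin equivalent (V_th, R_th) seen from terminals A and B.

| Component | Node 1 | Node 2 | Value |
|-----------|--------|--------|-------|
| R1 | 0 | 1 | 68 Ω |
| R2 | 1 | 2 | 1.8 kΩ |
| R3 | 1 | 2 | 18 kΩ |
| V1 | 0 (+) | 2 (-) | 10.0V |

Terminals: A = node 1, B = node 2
Step 1 — V_th is the open-circuit voltage V_A - V_B (nothing connected across the terminals).
Nodal analysis, taking node 2 as the 0 V reference.
Source V1 fixes V_0 = 10 V.
KCL at each unknown node (sum of currents leaving = 0; resistances in Ω):
  Node 1: (V_1 - 10)/68 + (V_1 - 0)/1800 + (V_1 - 0)/18000 = 0
Collecting terms: 0.01532 × V_1 = 0.1471  =>  V_1 = 9.601 V
V_th = V_1 - V_2 = 9.601 - 0 = 9.601 V
Step 2 — R_th: zero the source — replace V1 by a short circuit (node 2 merges into node 0) — and find the resistance seen between A (node 1) and B (node 0).
Reduce the network between node 1 (A) and node 0 (B) by series/parallel combination:
  Rp1 = R1 ‖ R2 ‖ R3 (parallel, all between nodes 0 and 1) = 1/(1/68 + 1/1800 + 1/18000) = 65.29 Ω
R_th = 65.29 Ω

Final answer: V_th = 9.601 V, R_th = 65.29 Ω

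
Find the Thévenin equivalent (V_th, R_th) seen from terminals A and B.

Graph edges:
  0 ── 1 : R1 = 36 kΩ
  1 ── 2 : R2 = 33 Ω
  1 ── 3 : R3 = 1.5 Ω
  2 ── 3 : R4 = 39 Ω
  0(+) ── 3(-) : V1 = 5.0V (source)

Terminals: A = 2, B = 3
Step 1 — V_th is the open-circuit voltage V_A - V_B (nothing connected across the terminals).
Nodal analysis, taking node 3 as the 0 V reference.
Source V1 fixes V_0 = 5 V.
KCL at each unknown node (sum of currents leaving = 0; resistances in Ω):
  Node 1: (V_1 - 5)/36000 + (V_1 - V_2)/33 + (V_1 - 0)/1.5 = 0
  Node 2: (V_2 - V_1)/33 + (V_2 - 0)/39 = 0
Collecting terms (coefficients in siemens):
  0.697·V_1 - 0.0303·V_2 = 0.0001389
  0.05594·V_2 - 0.0303·V_1 = 0
Determinant D = (0.697)(0.05594) - (-0.0303)(-0.0303) = 0.03807
V_1 = [(0.0001389)(0.05594) - (-0.0303)(0)]/D = 0.0002041 V
V_2 = [(0.697)(0) - (0.0001389)(-0.0303)]/D = 0.0001105 V
V_th = V_2 - V_3 = 0.0001105 - 0 = 0.0001105 V
Step 2 — R_th: zero the source — replace V1 by a short circuit (node 3 merges into node 0) — and find the resistance seen between A (node 2) and B (node 0).
Reduce the network between node 2 (A) and node 0 (B) by series/parallel combination:
  Rp1 = R1 ‖ R3 (parallel, both between nodes 0 and 1) = 1/(1/36000 + 1/1.5) = 1.5 Ω
  Rs1 = R2 + Rp1 (series, joined only at node 1) = 33 + 1.5 = 34.5 Ω
  Rp2 = R4 ‖ Rs1 (parallel, both between nodes 0 and 2) = 1/(1/39 + 1/34.5) = 18.31 Ω
R_th = 18.31 Ω

Final answer: V_th = 0.0001105 V, R_th = 18.31 Ω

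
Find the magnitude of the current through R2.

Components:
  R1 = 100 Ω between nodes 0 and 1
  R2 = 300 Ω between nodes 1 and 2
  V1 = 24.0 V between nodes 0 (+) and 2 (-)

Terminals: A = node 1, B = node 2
Nodal analysis, taking node 2 as the 0 V reference.
Source V1 fixes V_0 = 24 V.
KCL at each unknown node (sum of currents leaving = 0; resistances in Ω):
  Node 1: (V_1 - 24)/100 + (V_1 - 0)/300 = 0
Collecting terms: 0.01333 × V_1 = 0.24  =>  V_1 = 18 V
I_R2 = (V_1 - V_2)/R2 = (18 - 0)/300 = 0.06 A
|I_R2| = 0.06 A

Final answer: |I_R2| = 0.06 A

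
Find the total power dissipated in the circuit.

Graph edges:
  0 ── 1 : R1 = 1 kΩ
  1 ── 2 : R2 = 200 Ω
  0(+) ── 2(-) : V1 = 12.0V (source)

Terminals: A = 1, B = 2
Nodal analysis, taking node 2 as the 0 V reference.
Source V1 fixes V_0 = 12 V.
KCL at each unknown node (sum of currents leaving = 0; resistances in Ω):
  Node 1: (V_1 - 12)/1000 + (V_1 - 0)/200 = 0
Collecting terms: 0.006 × V_1 = 0.012  =>  V_1 = 2 V
Power in each resistor, P = (ΔV)²/R:
  P_R1 = (12 - 2)²/1000 = 0.1 W
  P_R2 = (2 - 0)²/200 = 0.02 W
P_total = P_R1 + P_R2 = 0.12 W

Final answer: 0.12 W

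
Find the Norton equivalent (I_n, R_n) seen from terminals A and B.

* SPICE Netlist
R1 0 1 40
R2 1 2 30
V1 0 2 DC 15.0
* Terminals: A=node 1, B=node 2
Find the Thévenin equivalent first; then I_n = V_th/R_th and R_n = R_th.
Step 1 — V_th is the open-circuit voltage V_A - V_B (nothing connected across the terminals).
Nodal analysis, taking node 2 as the 0 V reference.
Source V1 fixes V_0 = 15 V.
KCL at each unknown node (sum of currents leaving = 0; resistances in Ω):
  Node 1: (V_1 - 15)/40 + (V_1 - 0)/30 = 0
Collecting terms: 0.05833 × V_1 = 0.375  =>  V_1 = 6.429 V
V_th = V_1 - V_2 = 6.429 - 0 = 6.429 V
Step 2 — R_th: zero the source — replace V1 by a short circuit (node 2 merges into node 0) — and find the resistance seen between A (node 1) and B (node 0).
Reduce the network between node 1 (A) and node 0 (B) by series/parallel combination:
  Rp1 = R1 ‖ R2 (parallel, both between nodes 0 and 1) = 1/(1/40 + 1/30) = 17.14 Ω
R_th = 17.14 Ω
I_n = V_th/R_th = 6.429/17.14 = 0.375 A, and R_n = R_th = 17.14 Ω

Final answer: I_n = 0.375 A, R_n = 17.14 Ω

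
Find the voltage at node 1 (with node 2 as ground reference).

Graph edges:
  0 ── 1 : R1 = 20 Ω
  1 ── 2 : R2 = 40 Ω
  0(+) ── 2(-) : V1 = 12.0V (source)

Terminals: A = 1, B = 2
Nodal analysis, taking node 2 as the 0 V reference.
Source V1 fixes V_0 = 12 V.
KCL at each unknown node (sum of currents leaving = 0; resistances in Ω):
  Node 1: (V_1 - 12)/20 + (V_1 - 0)/40 = 0
Collecting terms: 0.075 × V_1 = 0.6  =>  V_1 = 8 V
The requested potential is V_1 = 8 V.

Final answer: V_1 = 8 V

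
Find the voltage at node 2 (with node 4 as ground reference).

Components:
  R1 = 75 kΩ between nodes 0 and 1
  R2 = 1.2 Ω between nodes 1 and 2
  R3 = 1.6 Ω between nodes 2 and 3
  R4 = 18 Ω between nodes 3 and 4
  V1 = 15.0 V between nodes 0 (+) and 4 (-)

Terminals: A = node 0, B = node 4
Nodal analysis, taking node 4 as the 0 V reference.
Source V1 fixes V_0 = 15 V.
KCL at each unknown node (sum of currents leaving = 0; resistances in Ω):
  Node 1: (V_1 - 15)/75000 + (V_1 - V_2)/1.2 = 0
  Node 2: (V_2 - V_1)/1.2 + (V_2 - V_3)/1.6 = 0
  Node 3: (V_3 - V_2)/1.6 + (V_3 - 0)/18 = 0
Collecting terms (coefficients in siemens):
  0.8333·V_1 - 0.8333·V_2 = 0.0002
  1.458·V_2 - 0.8333·V_1 - 0.625·V_3 = 0
  0.6806·V_3 - 0.625·V_2 = 0
Solving these 3 simultaneous equations (Gaussian elimination) gives:
  V_1 = 0.004159 V, V_2 = 0.003919 V, V_3 = 0.003599 V
The requested potential is V_2 = 0.003919 V.

Final answer: V_2 = 0.003919 V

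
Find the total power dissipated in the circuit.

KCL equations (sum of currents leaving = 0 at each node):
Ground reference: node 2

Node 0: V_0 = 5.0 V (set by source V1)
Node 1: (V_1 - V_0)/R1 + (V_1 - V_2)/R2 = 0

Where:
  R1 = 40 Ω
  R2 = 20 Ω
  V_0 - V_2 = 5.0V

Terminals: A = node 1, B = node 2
Nodal analysis, taking node 2 as the 0 V reference.
Source V1 fixes V_0 = 5 V.
KCL at each unknown node (sum of currents leaving = 0; resistances in Ω):
  Node 1: (V_1 - 5)/40 + (V_1 - 0)/20 = 0
Collecting terms: 0.075 × V_1 = 0.125  =>  V_1 = 1.667 V
Power in each resistor, P = (ΔV)²/R:
  P_R1 = (5 - 1.667)²/40 = 0.2778 W
  P_R2 = (1.667 - 0)²/20 = 0.1389 W
P_total = P_R1 + P_R2 = 0.4167 W

Final answer: 0.4167 W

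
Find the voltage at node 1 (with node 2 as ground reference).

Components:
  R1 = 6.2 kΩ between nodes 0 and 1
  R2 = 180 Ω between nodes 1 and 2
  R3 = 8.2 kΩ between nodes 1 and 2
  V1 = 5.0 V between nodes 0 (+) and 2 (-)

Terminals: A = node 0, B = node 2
Nodal analysis, taking node 2 as the 0 V reference.
Source V1 fixes V_0 = 5 V.
KCL at each unknown node (sum of currents leaving = 0; resistances in Ω):
  Node 1: (V_1 - 5)/6200 + (V_1 - 0)/180 + (V_1 - 0)/8200 = 0
Collecting terms: 0.005839 × V_1 = 0.0008065  =>  V_1 = 0.1381 V
The requested potential is V_1 = 0.1381 V.

Final answer: V_1 = 0.1381 V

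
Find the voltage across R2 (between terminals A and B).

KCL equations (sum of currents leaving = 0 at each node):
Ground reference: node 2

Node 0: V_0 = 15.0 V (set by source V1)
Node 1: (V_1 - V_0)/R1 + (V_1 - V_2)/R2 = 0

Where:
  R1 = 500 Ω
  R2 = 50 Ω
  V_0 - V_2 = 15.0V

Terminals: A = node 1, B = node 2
R1 and R2 are in series across V1 (node 0 → node 1 → node 2), and the output A–B is taken across R2, so this is a voltage divider.
Series current: I = V1/(R1 + R2) = 15/(500 + 50) = 15/550 = 0.02727 A
V_R2 = I × R2 = V1 × R2/(R1 + R2) = 15 × 50/550 = 1.364 V

Final answer: 1.364 V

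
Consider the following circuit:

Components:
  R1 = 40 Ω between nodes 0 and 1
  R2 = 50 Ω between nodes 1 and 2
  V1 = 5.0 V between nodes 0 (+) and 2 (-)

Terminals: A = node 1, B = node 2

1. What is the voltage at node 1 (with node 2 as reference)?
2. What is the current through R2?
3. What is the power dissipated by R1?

Nodal analysis, taking node 2 as the 0 V reference.
Source V1 fixes V_0 = 5 V.
KCL at each unknown node (sum of currents leaving = 0; resistances in Ω):
  Node 1: (V_1 - 5)/40 + (V_1 - 0)/50 = 0
Collecting terms: 0.045 × V_1 = 0.125  =>  V_1 = 2.778 V
Part 1:
  Read off the nodal solution: V_1 = 2.778 V
Part 2:
  I_R2 = (V_1 - V_2)/R2 = (2.778 - 0)/50 = 0.05556 A
  Magnitude: I_R2 = 0.05556 A
Part 3:
  I_R1 = (V_0 - V_1)/R1 = (5 - 2.778)/40 = 0.05556 A
  P_R1 = I_R1² × R1 = (0.05556)² × 40 = 0.1235 W

Final answers:
1. V_1 = 2.778 V
2. I_R2 = 0.05556 A
3. P_R1 = 0.1235 W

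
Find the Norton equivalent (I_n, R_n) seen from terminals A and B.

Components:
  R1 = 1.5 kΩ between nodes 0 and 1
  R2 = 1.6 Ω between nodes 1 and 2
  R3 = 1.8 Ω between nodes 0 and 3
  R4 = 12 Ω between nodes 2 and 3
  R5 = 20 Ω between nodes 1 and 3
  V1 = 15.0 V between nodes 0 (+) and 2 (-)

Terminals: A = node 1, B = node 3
Find the Thévenin equivalent first; then I_n = V_th/R_th and R_n = R_th.
Step 1 — V_th is the open-circuit voltage V_A - V_B (nothing connected across the terminals).
Nodal analysis, taking node 2 as the 0 V reference.
Source V1 fixes V_0 = 15 V.
KCL at each unknown node (sum of currents leaving = 0; resistances in Ω):
  Node 1: (V_1 - 15)/1500 + (V_1 - 0)/1.6 + (V_1 - V_3)/20 = 0
  Node 3: (V_3 - 15)/1.8 + (V_3 - 0)/12 + (V_3 - V_1)/20 = 0
Collecting terms (coefficients in siemens):
  0.6757·V_1 - 0.05·V_3 = 0.01
  0.6889·V_3 - 0.05·V_1 = 8.333
Determinant D = (0.6757)(0.6889) - (-0.05)(-0.05) = 0.463
V_1 = [(0.01)(0.6889) - (-0.05)(8.333)]/D = 0.9149 V
V_3 = [(0.6757)(8.333) - (0.01)(-0.05)]/D = 12.16 V
V_th = V_1 - V_3 = 0.9149 - 12.16 = -11.25 V
Step 2 — R_th: zero the source — replace V1 by a short circuit (node 2 merges into node 0) — and find the resistance seen between A (node 1) and B (node 3).
Reduce the network between node 1 (A) and node 3 (B) by series/parallel combination:
  Rp1 = R1 ‖ R2 (parallel, both between nodes 0 and 1) = 1/(1/1500 + 1/1.6) = 1.598 Ω
  Rp2 = R3 ‖ R4 (parallel, both between nodes 0 and 3) = 1/(1/1.8 + 1/12) = 1.565 Ω
  Rs1 = Rp1 + Rp2 (series, joined only at node 0) = 1.598 + 1.565 = 3.164 Ω
  Rp3 = R5 ‖ Rs1 (parallel, both between nodes 1 and 3) = 1/(1/20 + 1/3.164) = 2.731 Ω
R_th = 2.731 Ω
I_n = V_th/R_th = -11.25/2.731 = -4.118 A, and R_n = R_th = 2.731 Ω

Final answer: I_n = -4.118 A, R_n = 2.731 Ω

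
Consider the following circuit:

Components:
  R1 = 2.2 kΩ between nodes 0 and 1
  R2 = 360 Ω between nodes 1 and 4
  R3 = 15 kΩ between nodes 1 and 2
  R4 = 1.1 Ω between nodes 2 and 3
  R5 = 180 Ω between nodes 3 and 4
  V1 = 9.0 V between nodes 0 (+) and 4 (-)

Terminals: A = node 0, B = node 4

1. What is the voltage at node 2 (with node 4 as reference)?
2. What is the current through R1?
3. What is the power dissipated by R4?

Nodal analysis, taking node 4 as the 0 V reference.
Source V1 fixes V_0 = 9 V.
KCL at each unknown node (sum of currents leaving = 0; resistances in Ω):
  Node 1: (V_1 - 9)/2200 + (V_1 - 0)/360 + (V_1 - V_2)/15000 = 0
  Node 2: (V_2 - V_1)/15000 + (V_2 - V_3)/1.1 = 0
  Node 3: (V_3 - V_2)/1.1 + (V_3 - 0)/180 = 0
Collecting terms (coefficients in siemens):
  0.003299·V_1 - 0.00006667·V_2 = 0.004091
  0.9092·V_2 - 0.00006667·V_1 - 0.9091·V_3 = 0
  0.9146·V_3 - 0.9091·V_2 = 0
Solving these 3 simultaneous equations (Gaussian elimination) gives:
  V_1 = 1.24 V, V_2 = 0.0148 V, V_3 = 0.01471 V
Part 1:
  Read off the nodal solution: V_2 = 0.0148 V
Part 2:
  I_R1 = (V_0 - V_1)/R1 = (9 - 1.24)/2200 = 0.003527 A
  Magnitude: I_R1 = 0.003527 A
Part 3:
  I_R4 = (V_2 - V_3)/R4 = (0.0148 - 0.01471)/1.1 = 0.0000817 A
  P_R4 = I_R4² × R4 = (0.0000817)² × 1.1 = 0.000000007343 W

Final answers:
1. V_2 = 0.0148 V
2. I_R1 = 0.003527 A
3. P_R4 = 7.343e-09 W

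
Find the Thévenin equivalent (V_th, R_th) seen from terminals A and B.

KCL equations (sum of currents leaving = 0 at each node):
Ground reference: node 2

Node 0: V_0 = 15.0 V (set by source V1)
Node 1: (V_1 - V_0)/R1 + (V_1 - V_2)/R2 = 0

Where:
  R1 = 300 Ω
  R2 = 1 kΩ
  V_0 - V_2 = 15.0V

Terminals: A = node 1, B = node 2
Step 1 — V_th is the open-circuit voltage V_A - V_B (nothing connected across the terminals).
Nodal analysis, taking node 2 as the 0 V reference.
Source V1 fixes V_0 = 15 V.
KCL at each unknown node (sum of currents leaving = 0; resistances in Ω):
  Node 1: (V_1 - 15)/300 + (V_1 - 0)/1000 = 0
Collecting terms: 0.004333 × V_1 = 0.05  =>  V_1 = 11.54 V
V_th = V_1 - V_2 = 11.54 - 0 = 11.54 V
Step 2 — R_th: zero the source — replace V1 by a short circuit (node 2 merges into node 0) — and find the resistance seen between A (node 1) and B (node 0).
Reduce the network between node 1 (A) and node 0 (B) by series/parallel combination:
  Rp1 = R1 ‖ R2 (parallel, both between nodes 0 and 1) = 1/(1/300 + 1/1000) = 230.8 Ω
R_th = 230.8 Ω

Final answer: V_th = 11.54 V, R_th = 230.8 Ω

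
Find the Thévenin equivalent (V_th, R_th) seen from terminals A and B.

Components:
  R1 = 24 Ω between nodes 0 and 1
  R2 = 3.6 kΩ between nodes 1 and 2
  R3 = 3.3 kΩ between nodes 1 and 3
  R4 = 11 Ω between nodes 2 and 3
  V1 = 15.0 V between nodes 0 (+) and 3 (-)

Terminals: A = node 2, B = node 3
Step 1 — V_th is the open-circuit voltage V_A - V_B (nothing connected across the terminals).
Nodal analysis, taking node 3 as the 0 V reference.
Source V1 fixes V_0 = 15 V.
KCL at each unknown node (sum of currents leaving = 0; resistances in Ω):
  Node 1: (V_1 - 15)/24 + (V_1 - V_2)/3600 + (V_1 - 0)/3300 = 0
  Node 2: (V_2 - V_1)/3600 + (V_2 - 0)/11 = 0
Collecting terms (coefficients in siemens):
  0.04225·V_1 - 0.0002778·V_2 = 0.625
  0.09119·V_2 - 0.0002778·V_1 = 0
Determinant D = (0.04225)(0.09119) - (-0.0002778)(-0.0002778) = 0.003852
V_1 = [(0.625)(0.09119) - (-0.0002778)(0)]/D = 14.79 V
V_2 = [(0.04225)(0) - (0.625)(-0.0002778)]/D = 0.04507 V
V_th = V_2 - V_3 = 0.04507 - 0 = 0.04507 V
Step 2 — R_th: zero the source — replace V1 by a short circuit (node 3 merges into node 0) — and find the resistance seen between A (node 2) and B (node 0).
Reduce the network between node 2 (A) and node 0 (B) by series/parallel combination:
  Rp1 = R1 ‖ R3 (parallel, both between nodes 0 and 1) = 1/(1/24 + 1/3300) = 23.83 Ω
  Rs1 = R2 + Rp1 (series, joined only at node 1) = 3600 + 23.83 = 3624 Ω
  Rp2 = R4 ‖ Rs1 (parallel, both between nodes 0 and 2) = 1/(1/11 + 1/3624) = 10.97 Ω
R_th = 10.97 Ω

Final answer: V_th = 0.04507 V, R_th = 10.97 Ω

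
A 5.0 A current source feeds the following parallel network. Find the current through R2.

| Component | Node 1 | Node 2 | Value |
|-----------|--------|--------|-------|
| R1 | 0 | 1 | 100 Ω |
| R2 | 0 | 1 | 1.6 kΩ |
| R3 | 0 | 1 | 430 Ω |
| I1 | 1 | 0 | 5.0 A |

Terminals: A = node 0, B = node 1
All resistors sit directly between nodes 0 and 1, so they are in parallel and share one voltage V; the full source current 5 A splits among them.
1/R_par = 1/100 + 1/1600 + 1/430 = 0.01295 S  =>  R_par = 77.22 Ω
V = I × R_par = 5 × 77.22 = 386.1 V
I_R2 = V/R2 = 386.1/1600 = 0.2413 A

Final answer: 0.2413 A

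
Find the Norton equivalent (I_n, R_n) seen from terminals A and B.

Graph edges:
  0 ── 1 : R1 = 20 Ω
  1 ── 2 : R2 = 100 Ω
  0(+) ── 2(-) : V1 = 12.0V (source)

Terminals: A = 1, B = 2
Find the Thévenin equivalent first; then I_n = V_th/R_th and R_n = R_th.
Step 1 — V_th is the open-circuit voltage V_A - V_B (nothing connected across the terminals).
Nodal analysis, taking node 2 as the 0 V reference.
Source V1 fixes V_0 = 12 V.
KCL at each unknown node (sum of currents leaving = 0; resistances in Ω):
  Node 1: (V_1 - 12)/20 + (V_1 - 0)/100 = 0
Collecting terms: 0.06 × V_1 = 0.6  =>  V_1 = 10 V
V_th = V_1 - V_2 = 10 - 0 = 10 V
Step 2 — R_th: zero the source — replace V1 by a short circuit (node 2 merges into node 0) — and find the resistance seen between A (node 1) and B (node 0).
Reduce the network between node 1 (A) and node 0 (B) by series/parallel combination:
  Rp1 = R1 ‖ R2 (parallel, both between nodes 0 and 1) = 1/(1/20 + 1/100) = 16.67 Ω
R_th = 16.67 Ω
I_n = V_th/R_th = 10/16.67 = 0.6 A, and R_n = R_th = 16.67 Ω

Final answer: I_n = 0.6 A, R_n = 16.67 Ω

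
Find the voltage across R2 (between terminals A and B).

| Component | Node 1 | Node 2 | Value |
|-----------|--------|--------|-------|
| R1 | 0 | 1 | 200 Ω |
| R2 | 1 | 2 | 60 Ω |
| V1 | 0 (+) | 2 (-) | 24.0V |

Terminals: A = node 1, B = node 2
R1 and R2 are in series across V1 (node 0 → node 1 → node 2), and the output A–B is taken across R2, so this is a voltage divider.
Series current: I = V1/(R1 + R2) = 24/(200 + 60) = 24/260 = 0.09231 A
V_R2 = I × R2 = V1 × R2/(R1 + R2) = 24 × 60/260 = 5.538 V

Final answer: 5.538 V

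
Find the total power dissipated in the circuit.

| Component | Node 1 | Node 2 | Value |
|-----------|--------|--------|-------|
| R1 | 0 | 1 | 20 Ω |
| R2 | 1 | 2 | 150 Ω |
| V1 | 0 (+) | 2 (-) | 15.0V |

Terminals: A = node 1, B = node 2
Nodal analysis, taking node 2 as the 0 V reference.
Source V1 fixes V_0 = 15 V.
KCL at each unknown node (sum of currents leaving = 0; resistances in Ω):
  Node 1: (V_1 - 15)/20 + (V_1 - 0)/150 = 0
Collecting terms: 0.05667 × V_1 = 0.75  =>  V_1 = 13.24 V
Power in each resistor, P = (ΔV)²/R:
  P_R1 = (15 - 13.24)²/20 = 0.1557 W
  P_R2 = (13.24 - 0)²/150 = 1.168 W
P_total = P_R1 + P_R2 = 1.324 W

Final answer: 1.324 W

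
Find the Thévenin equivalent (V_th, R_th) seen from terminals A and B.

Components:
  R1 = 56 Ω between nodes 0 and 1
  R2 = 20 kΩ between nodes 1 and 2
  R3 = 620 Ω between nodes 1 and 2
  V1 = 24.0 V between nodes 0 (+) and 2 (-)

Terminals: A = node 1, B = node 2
Step 1 — V_th is the open-circuit voltage V_A - V_B (nothing connected across the terminals).
Nodal analysis, taking node 2 as the 0 V reference.
Source V1 fixes V_0 = 24 V.
KCL at each unknown node (sum of currents leaving = 0; resistances in Ω):
  Node 1: (V_1 - 24)/56 + (V_1 - 0)/20000 + (V_1 - 0)/620 = 0
Collecting terms: 0.01952 × V_1 = 0.4286  =>  V_1 = 21.96 V
V_th = V_1 - V_2 = 21.96 - 0 = 21.96 V
Step 2 — R_th: zero the source — replace V1 by a short circuit (node 2 merges into node 0) — and find the resistance seen between A (node 1) and B (node 0).
Reduce the network between node 1 (A) and node 0 (B) by series/parallel combination:
  Rp1 = R1 ‖ R2 ‖ R3 (parallel, all between nodes 0 and 1) = 1/(1/56 + 1/20000 + 1/620) = 51.23 Ω
R_th = 51.23 Ω

Final answer: V_th = 21.96 V, R_th = 51.23 Ω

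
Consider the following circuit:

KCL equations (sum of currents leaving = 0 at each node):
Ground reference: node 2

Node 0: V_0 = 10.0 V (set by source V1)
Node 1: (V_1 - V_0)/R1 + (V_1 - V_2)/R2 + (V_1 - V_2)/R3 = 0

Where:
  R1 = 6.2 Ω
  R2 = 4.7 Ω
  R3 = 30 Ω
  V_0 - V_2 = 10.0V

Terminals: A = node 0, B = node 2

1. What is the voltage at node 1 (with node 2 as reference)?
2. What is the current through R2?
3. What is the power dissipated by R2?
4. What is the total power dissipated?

Nodal analysis, taking node 2 as the 0 V reference.
Source V1 fixes V_0 = 10 V.
KCL at each unknown node (sum of currents leaving = 0; resistances in Ω):
  Node 1: (V_1 - 10)/6.2 + (V_1 - 0)/4.7 + (V_1 - 0)/30 = 0
Collecting terms: 0.4074 × V_1 = 1.613  =>  V_1 = 3.959 V
Part 1:
  Read off the nodal solution: V_1 = 3.959 V
Part 2:
  I_R2 = (V_1 - V_2)/R2 = (3.959 - 0)/4.7 = 0.8424 A
  Magnitude: I_R2 = 0.8424 A
Part 3:
  I_R2 = (V_1 - V_2)/R2 = (3.959 - 0)/4.7 = 0.8424 A
  P_R2 = I_R2² × R2 = (0.8424)² × 4.7 = 3.335 W
Part 4:
  Power in each resistor, P = (ΔV)²/R:
    P_R1 = (10 - 3.959)²/6.2 = 5.886 W
    P_R2 = (3.959 - 0)²/4.7 = 3.335 W
    P_R3 = (3.959 - 0)²/30 = 0.5225 W
  P_total = P_R1 + P_R2 + P_R3 = 9.743 W

Final answers:
1. V_1 = 3.959 V
2. I_R2 = 0.8424 A
3. P_R2 = 3.335 W
4. P_total = 9.743 W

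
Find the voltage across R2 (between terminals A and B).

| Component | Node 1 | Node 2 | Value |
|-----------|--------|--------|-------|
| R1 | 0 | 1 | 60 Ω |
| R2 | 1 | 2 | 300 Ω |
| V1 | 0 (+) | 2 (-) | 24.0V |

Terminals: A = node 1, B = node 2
R1 and R2 are in series across V1 (node 0 → node 1 → node 2), and the output A–B is taken across R2, so this is a voltage divider.
Series current: I = V1/(R1 + R2) = 24/(60 + 300) = 24/360 = 0.06667 A
V_R2 = I × R2 = V1 × R2/(R1 + R2) = 24 × 300/360 = 20 V

Final answer: 20 V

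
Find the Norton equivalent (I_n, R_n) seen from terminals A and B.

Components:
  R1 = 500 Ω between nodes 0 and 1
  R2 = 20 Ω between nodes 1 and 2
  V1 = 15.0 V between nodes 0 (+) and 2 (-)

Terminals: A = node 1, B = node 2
Find the Thévenin equivalent first; then I_n = V_th/R_th and R_n = R_th.
Step 1 — V_th is the open-circuit voltage V_A - V_B (nothing connected across the terminals).
Nodal analysis, taking node 2 as the 0 V reference.
Source V1 fixes V_0 = 15 V.
KCL at each unknown node (sum of currents leaving = 0; resistances in Ω):
  Node 1: (V_1 - 15)/500 + (V_1 - 0)/20 = 0
Collecting terms: 0.052 × V_1 = 0.03  =>  V_1 = 0.5769 V
V_th = V_1 - V_2 = 0.5769 - 0 = 0.5769 V
Step 2 — R_th: zero the source — replace V1 by a short circuit (node 2 merges into node 0) — and find the resistance seen between A (node 1) and B (node 0).
Reduce the network between node 1 (A) and node 0 (B) by series/parallel combination:
  Rp1 = R1 ‖ R2 (parallel, both between nodes 0 and 1) = 1/(1/500 + 1/20) = 19.23 Ω
R_th = 19.23 Ω
I_n = V_th/R_th = 0.5769/19.23 = 0.03 A, and R_n = R_th = 19.23 Ω

Final answer: I_n = 0.03 A, R_n = 19.23 Ω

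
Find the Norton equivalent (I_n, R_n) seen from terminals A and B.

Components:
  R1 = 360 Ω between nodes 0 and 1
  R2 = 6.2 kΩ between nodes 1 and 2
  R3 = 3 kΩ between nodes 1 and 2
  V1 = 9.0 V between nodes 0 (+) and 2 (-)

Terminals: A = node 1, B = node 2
Find the Thévenin equivalent first; then I_n = V_th/R_th and R_n = R_th.
Step 1 — V_th is the open-circuit voltage V_A - V_B (nothing connected across the terminals).
Nodal analysis, taking node 2 as the 0 V reference.
Source V1 fixes V_0 = 9 V.
KCL at each unknown node (sum of currents leaving = 0; resistances in Ω):
  Node 1: (V_1 - 9)/360 + (V_1 - 0)/6200 + (V_1 - 0)/3000 = 0
Collecting terms: 0.003272 × V_1 = 0.025  =>  V_1 = 7.64 V
V_th = V_1 - V_2 = 7.64 - 0 = 7.64 V
Step 2 — R_th: zero the source — replace V1 by a short circuit (node 2 merges into node 0) — and find the resistance seen between A (node 1) and B (node 0).
Reduce the network between node 1 (A) and node 0 (B) by series/parallel combination:
  Rp1 = R1 ‖ R2 ‖ R3 (parallel, all between nodes 0 and 1) = 1/(1/360 + 1/6200 + 1/3000) = 305.6 Ω
R_th = 305.6 Ω
I_n = V_th/R_th = 7.64/305.6 = 0.025 A, and R_n = R_th = 305.6 Ω

Final answer: I_n = 0.025 A, R_n = 305.6 Ω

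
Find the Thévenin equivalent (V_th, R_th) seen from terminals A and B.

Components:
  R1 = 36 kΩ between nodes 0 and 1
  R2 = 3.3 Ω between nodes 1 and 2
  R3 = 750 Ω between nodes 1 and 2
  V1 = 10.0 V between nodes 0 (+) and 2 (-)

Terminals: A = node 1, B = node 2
Step 1 — V_th is the open-circuit voltage V_A - V_B (nothing connected across the terminals).
Nodal analysis, taking node 2 as the 0 V reference.
Source V1 fixes V_0 = 10 V.
KCL at each unknown node (sum of currents leaving = 0; resistances in Ω):
  Node 1: (V_1 - 10)/36000 + (V_1 - 0)/3.3 + (V_1 - 0)/750 = 0
Collecting terms: 0.3044 × V_1 = 0.0002778  =>  V_1 = 0.0009126 V
V_th = V_1 - V_2 = 0.0009126 - 0 = 0.0009126 V
Step 2 — R_th: zero the source — replace V1 by a short circuit (node 2 merges into node 0) — and find the resistance seen between A (node 1) and B (node 0).
Reduce the network between node 1 (A) and node 0 (B) by series/parallel combination:
  Rp1 = R1 ‖ R2 ‖ R3 (parallel, all between nodes 0 and 1) = 1/(1/36000 + 1/3.3 + 1/750) = 3.285 Ω
R_th = 3.285 Ω

Final answer: V_th = 0.0009126 V, R_th = 3.285 Ω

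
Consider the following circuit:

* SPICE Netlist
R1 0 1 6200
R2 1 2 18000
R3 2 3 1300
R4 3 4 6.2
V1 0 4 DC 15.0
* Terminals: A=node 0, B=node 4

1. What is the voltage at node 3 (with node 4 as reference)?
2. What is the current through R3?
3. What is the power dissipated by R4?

Nodal analysis, taking node 4 as the 0 V reference.
Source V1 fixes V_0 = 15 V.
KCL at each unknown node (sum of currents leaving = 0; resistances in Ω):
  Node 1: (V_1 - 15)/6200 + (V_1 - V_2)/18000 = 0
  Node 2: (V_2 - V_1)/18000 + (V_2 - V_3)/1300 = 0
  Node 3: (V_3 - V_2)/1300 + (V_3 - 0)/6.2 = 0
Collecting terms (coefficients in siemens):
  0.0002168·V_1 - 0.00005556·V_2 = 0.002419
  0.0008248·V_2 - 0.00005556·V_1 - 0.0007692·V_3 = 0
  0.1621·V_3 - 0.0007692·V_2 = 0
Solving these 3 simultaneous equations (Gaussian elimination) gives:
  V_1 = 11.35 V, V_2 = 0.7682 V, V_3 = 0.003646 V
Part 1:
  Read off the nodal solution: V_3 = 0.003646 V
Part 2:
  I_R3 = (V_2 - V_3)/R3 = (0.7682 - 0.003646)/1300 = 0.0005881 A
  Magnitude: I_R3 = 0.0005881 A
Part 3:
  I_R4 = (V_3 - V_4)/R4 = (0.003646 - 0)/6.2 = 0.0005881 A
  P_R4 = I_R4² × R4 = (0.0005881)² × 6.2 = 0.000002144 W

Final answers:
1. V_3 = 0.003646 V
2. I_R3 = 0.0005881 A
3. P_R4 = 2.144e-06 W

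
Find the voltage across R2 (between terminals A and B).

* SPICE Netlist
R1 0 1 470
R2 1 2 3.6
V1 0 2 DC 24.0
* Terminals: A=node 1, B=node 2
R1 and R2 are in series across V1 (node 0 → node 1 → node 2), and the output A–B is taken across R2, so this is a voltage divider.
Series current: I = V1/(R1 + R2) = 24/(470 + 3.6) = 24/473.6 = 0.05068 A
V_R2 = I × R2 = V1 × R2/(R1 + R2) = 24 × 3.6/473.6 = 0.1824 V

Final answer: 0.1824 V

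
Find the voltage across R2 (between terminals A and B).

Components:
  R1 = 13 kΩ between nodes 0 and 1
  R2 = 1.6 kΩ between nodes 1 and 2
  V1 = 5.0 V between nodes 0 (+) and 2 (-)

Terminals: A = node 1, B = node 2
R1 and R2 are in series across V1 (node 0 → node 1 → node 2), and the output A–B is taken across R2, so this is a voltage divider.
Series current: I = V1/(R1 + R2) = 5/(13000 + 1600) = 5/14600 = 0.0003425 A
V_R2 = I × R2 = V1 × R2/(R1 + R2) = 5 × 1600/14600 = 0.5479 V

Final answer: 0.5479 V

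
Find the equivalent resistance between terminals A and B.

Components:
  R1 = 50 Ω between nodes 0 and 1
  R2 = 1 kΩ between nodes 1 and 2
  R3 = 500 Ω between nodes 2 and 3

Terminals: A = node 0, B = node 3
Reduce the network between node 0 (A) and node 3 (B) by series/parallel combination:
  Rs1 = R1 + R2 (series, joined only at node 1) = 50 + 1000 = 1050 Ω
  Rs2 = R3 + Rs1 (series, joined only at node 2) = 500 + 1050 = 1550 Ω
R_eq = 1.55 kΩ

Final answer: 1.55 kΩ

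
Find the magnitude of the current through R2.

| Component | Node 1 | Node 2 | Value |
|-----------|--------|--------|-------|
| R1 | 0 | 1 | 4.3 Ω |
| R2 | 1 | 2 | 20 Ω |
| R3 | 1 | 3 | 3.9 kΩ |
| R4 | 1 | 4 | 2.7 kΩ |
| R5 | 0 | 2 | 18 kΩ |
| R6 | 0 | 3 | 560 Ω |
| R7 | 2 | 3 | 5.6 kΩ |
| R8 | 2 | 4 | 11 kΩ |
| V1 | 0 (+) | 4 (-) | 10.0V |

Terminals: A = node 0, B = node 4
Nodal analysis, taking node 4 as the 0 V reference.
Source V1 fixes V_0 = 10 V.
KCL at each unknown node (sum of currents leaving = 0; resistances in Ω):
  Node 1: (V_1 - 10)/4.3 + (V_1 - V_2)/20 + (V_1 - V_3)/3900 + (V_1 - 0)/2700 = 0
  Node 2: (V_2 - V_1)/20 + (V_2 - 10)/18000 + (V_2 - V_3)/5600 + (V_2 - 0)/11000 = 0
  Node 3: (V_3 - V_1)/3900 + (V_3 - 10)/560 + (V_3 - V_2)/5600 = 0
Collecting terms (coefficients in siemens):
  0.2832·V_1 - 0.05·V_2 - 0.0002564·V_3 = 2.326
  0.05033·V_2 - 0.05·V_1 - 0.0001786·V_3 = 0.0005556
  0.002221·V_3 - 0.0002564·V_1 - 0.0001786·V_2 = 0.01786
Solving these 3 simultaneous equations (Gaussian elimination) gives:
  V_1 = 9.98 V, V_2 = 9.962 V, V_3 = 9.995 V
I_R2 = (V_1 - V_2)/R2 = (9.98 - 9.962)/20 = 0.0008978 A
|I_R2| = 0.0008978 A

Final answer: |I_R2| = 0.0008978 A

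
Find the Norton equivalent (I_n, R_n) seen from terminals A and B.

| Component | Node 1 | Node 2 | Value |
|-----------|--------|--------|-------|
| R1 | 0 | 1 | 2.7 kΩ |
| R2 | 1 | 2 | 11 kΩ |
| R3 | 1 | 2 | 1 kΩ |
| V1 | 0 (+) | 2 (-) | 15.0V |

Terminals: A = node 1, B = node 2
Find the Thévenin equivalent first; then I_n = V_th/R_th and R_n = R_th.
Step 1 — V_th is the open-circuit voltage V_A - V_B (nothing connected across the terminals).
Nodal analysis, taking node 2 as the 0 V reference.
Source V1 fixes V_0 = 15 V.
KCL at each unknown node (sum of currents leaving = 0; resistances in Ω):
  Node 1: (V_1 - 15)/2700 + (V_1 - 0)/11000 + (V_1 - 0)/1000 = 0
Collecting terms: 0.001461 × V_1 = 0.005556  =>  V_1 = 3.802 V
V_th = V_1 - V_2 = 3.802 - 0 = 3.802 V
Step 2 — R_th: zero the source — replace V1 by a short circuit (node 2 merges into node 0) — and find the resistance seen between A (node 1) and B (node 0).
Reduce the network between node 1 (A) and node 0 (B) by series/parallel combination:
  Rp1 = R1 ‖ R2 ‖ R3 (parallel, all between nodes 0 and 1) = 1/(1/2700 + 1/11000 + 1/1000) = 684.3 Ω
R_th = 684.3 Ω
I_n = V_th/R_th = 3.802/684.3 = 0.005556 A, and R_n = R_th = 684.3 Ω

Final answer: I_n = 0.005556 A, R_n = 684.3 Ω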